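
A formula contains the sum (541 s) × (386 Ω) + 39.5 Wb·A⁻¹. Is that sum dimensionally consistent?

Dimensions:
  (541 s) × (386 Ω):  [s] · [kg·m²·s⁻³·A⁻²] = kg·m²·s⁻²·A⁻²
  39.5 Wb·A⁻¹:  Wb·A⁻¹ = V·s·A⁻¹ = kg·m²·s⁻²·A⁻²
Both are kg·m²·s⁻²·A⁻², so they have the same dimensions and can be added.

Yes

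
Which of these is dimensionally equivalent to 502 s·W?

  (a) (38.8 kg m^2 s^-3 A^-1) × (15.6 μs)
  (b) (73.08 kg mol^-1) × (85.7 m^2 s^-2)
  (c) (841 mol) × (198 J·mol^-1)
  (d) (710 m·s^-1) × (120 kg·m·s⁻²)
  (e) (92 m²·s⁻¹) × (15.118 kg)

(c)

Reference: W·s = J·s⁻¹·s = kg·m²·s⁻².
Each option:
  (a) [kg·m²·s⁻³·A⁻¹] · [s] = kg·m²·s⁻²·A⁻¹
  (b) [kg·mol⁻¹] · [m²·s⁻²] = kg·m²·s⁻²·mol⁻¹
  (c) [mol] · [kg·m²·s⁻²·mol⁻¹] = kg·m²·s⁻²  ← same
  (d) [m·s⁻¹] · [kg·m·s⁻²] = kg·m²·s⁻³
  (e) [m²·s⁻¹] · [kg] = kg·m²·s⁻¹
Only (c) matches kg·m²·s⁻².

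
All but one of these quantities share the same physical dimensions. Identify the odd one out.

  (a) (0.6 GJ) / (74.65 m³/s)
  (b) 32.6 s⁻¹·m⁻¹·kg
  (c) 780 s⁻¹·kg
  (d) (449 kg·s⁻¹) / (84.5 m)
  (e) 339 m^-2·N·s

Work out the base dimensions of each:
  (a) [kg·m²·s⁻²] / [m³·s⁻¹] = kg·m⁻¹·s⁻¹
  (b) kg·m⁻¹·s⁻¹
  (c) kg·s⁻¹
  (d) [kg·s⁻¹] / [m] = kg·m⁻¹·s⁻¹
  (e) N·s·m⁻² = kg·m·s⁻²·s·m⁻² = kg·m⁻¹·s⁻¹
All reduce to kg·m⁻¹·s⁻¹ except (c), which is kg·s⁻¹.

(c)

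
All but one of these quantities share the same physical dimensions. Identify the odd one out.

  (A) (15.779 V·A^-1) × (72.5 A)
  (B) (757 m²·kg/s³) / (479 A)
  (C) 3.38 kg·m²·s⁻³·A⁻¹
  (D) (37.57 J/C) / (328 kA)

Work out the base dimensions of each:
  (A) [kg·m²·s⁻³·A⁻²] · [A] = kg·m²·s⁻³·A⁻¹
  (B) [kg·m²·s⁻³] / [A] = kg·m²·s⁻³·A⁻¹
  (C) kg·m²·s⁻³·A⁻¹
  (D) [kg·m²·s⁻³·A⁻¹] / [A] = kg·m²·s⁻³·A⁻²
All reduce to kg·m²·s⁻³·A⁻¹ except (D), which is kg·m²·s⁻³·A⁻².

(D)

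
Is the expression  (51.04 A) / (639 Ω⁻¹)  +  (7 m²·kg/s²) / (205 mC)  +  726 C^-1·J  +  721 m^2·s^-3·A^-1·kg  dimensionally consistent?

Yes

Dimensions:
  (51.04 A) / (639 Ω⁻¹):  [A] / [kg⁻¹·m⁻²·s³·A²] = kg·m²·s⁻³·A⁻¹
  (7 m²·kg/s²) / (205 mC):  [kg·m²·s⁻²] / [s·A] = kg·m²·s⁻³·A⁻¹
  726 C^-1·J:  J·C⁻¹ = N·m·(s·A)⁻¹ = kg·m²·s⁻³·A⁻¹
  721 m^2·s^-3·A^-1·kg:  kg·m²·s⁻³·A⁻¹
Every term reduces to kg·m²·s⁻³·A⁻¹.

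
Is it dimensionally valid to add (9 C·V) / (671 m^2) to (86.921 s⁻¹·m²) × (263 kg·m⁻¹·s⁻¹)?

No

Dimensions:
  (9 C·V) / (671 m^2):  [kg·m²·s⁻²] / [m²] = kg·s⁻²
  (86.921 s⁻¹·m²) × (263 kg·m⁻¹·s⁻¹):  [m²·s⁻¹] · [kg·m⁻¹·s⁻¹] = kg·m·s⁻²
kg·s⁻² ≠ kg·m·s⁻², so they cannot be added.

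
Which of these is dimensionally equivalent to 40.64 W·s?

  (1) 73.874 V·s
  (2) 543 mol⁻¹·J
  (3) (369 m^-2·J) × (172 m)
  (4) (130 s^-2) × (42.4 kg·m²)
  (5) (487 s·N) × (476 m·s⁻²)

(4)

Reference: W·s = J·s⁻¹·s = kg·m²·s⁻².
Each option:
  (1) V·s = J·C⁻¹·s = kg·m²·s⁻²·A⁻¹
  (2) J·mol⁻¹ = N·m·mol⁻¹ = kg·m²·s⁻²·mol⁻¹
  (3) [kg·s⁻²] · [m] = kg·m·s⁻²
  (4) [s⁻²] · [kg·m²] = kg·m²·s⁻²  ← same
  (5) [kg·m·s⁻¹] · [m·s⁻²] = kg·m²·s⁻³
Only (4) matches kg·m²·s⁻².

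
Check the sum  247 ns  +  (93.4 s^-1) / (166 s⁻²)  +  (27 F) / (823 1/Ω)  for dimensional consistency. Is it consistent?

Expand each in SI base units:
  247 ns:  s
  (93.4 s^-1) / (166 s⁻²):  [s⁻¹] / [s⁻²] = s
  (27 F) / (823 1/Ω):  [kg⁻¹·m⁻²·s⁴·A²] / [kg⁻¹·m⁻²·s³·A²] = s
Every term reduces to s.

Yes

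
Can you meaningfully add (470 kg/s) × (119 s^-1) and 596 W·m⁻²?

No

Expand each in SI base units:
  (470 kg/s) × (119 s^-1):  [kg·s⁻¹] · [s⁻¹] = kg·s⁻²
  596 W·m⁻²:  W·m⁻² = J·s⁻¹·m⁻² = kg·s⁻³
kg·s⁻² ≠ kg·s⁻³, so they cannot be added.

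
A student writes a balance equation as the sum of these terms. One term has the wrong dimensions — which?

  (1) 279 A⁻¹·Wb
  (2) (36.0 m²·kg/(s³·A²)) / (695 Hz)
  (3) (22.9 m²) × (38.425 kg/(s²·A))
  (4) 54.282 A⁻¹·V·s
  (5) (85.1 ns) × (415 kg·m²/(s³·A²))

(3)

In SI base units:
  (1) Wb·A⁻¹ = V·s·A⁻¹ = kg·m²·s⁻²·A⁻²
  (2) [kg·m²·s⁻³·A⁻²] / [s⁻¹] = kg·m²·s⁻²·A⁻²
  (3) [m²] · [kg·s⁻²·A⁻¹] = kg·m²·s⁻²·A⁻¹
  (4) V·s·A⁻¹ = J·C⁻¹·s·A⁻¹ = kg·m²·s⁻²·A⁻²
  (5) [s] · [kg·m²·s⁻³·A⁻²] = kg·m²·s⁻²·A⁻²
All reduce to kg·m²·s⁻²·A⁻² except (3), which is kg·m²·s⁻²·A⁻¹.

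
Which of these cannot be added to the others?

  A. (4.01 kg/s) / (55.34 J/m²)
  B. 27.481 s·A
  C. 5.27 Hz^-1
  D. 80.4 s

Work out the base dimensions of each:
  A. [kg·s⁻¹] / [kg·s⁻²] = s
  B. A·s = s·A
  C. Hz⁻¹ = (s⁻¹)⁻¹ = s
  D. s
All reduce to s except B., which is s·A.

B.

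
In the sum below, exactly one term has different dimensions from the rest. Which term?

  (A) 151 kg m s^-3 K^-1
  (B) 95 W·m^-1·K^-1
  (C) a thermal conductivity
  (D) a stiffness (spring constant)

Dimensions:
  (A) kg·m·s⁻³·K⁻¹
  (B) W·m⁻¹·K⁻¹ = J·s⁻¹·m⁻¹·K⁻¹ = kg·m·s⁻³·K⁻¹
  (C) [thermal conductivity] = kg·m·s⁻³·K⁻¹
  (D) [stiffness (spring constant)] = kg·s⁻²
All reduce to kg·m·s⁻³·K⁻¹ except (D), which is kg·s⁻².

(D)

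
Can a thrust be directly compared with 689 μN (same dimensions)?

Yes

In SI base units:
  a thrust:  [thrust] = kg·m·s⁻²
  689 μN:  N = kg·m·s⁻²
Both are kg·m·s⁻², so they have the same dimensions and can be added.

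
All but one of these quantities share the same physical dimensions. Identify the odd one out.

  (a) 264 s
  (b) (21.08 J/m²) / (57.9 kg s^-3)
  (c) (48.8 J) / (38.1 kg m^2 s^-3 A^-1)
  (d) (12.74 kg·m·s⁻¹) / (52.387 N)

(c)

Dimensions:
  (a) s
  (b) [kg·s⁻²] / [kg·s⁻³] = s
  (c) [kg·m²·s⁻²] / [kg·m²·s⁻³·A⁻¹] = s·A
  (d) [kg·m·s⁻¹] / [kg·m·s⁻²] = s
All reduce to s except (c), which is s·A.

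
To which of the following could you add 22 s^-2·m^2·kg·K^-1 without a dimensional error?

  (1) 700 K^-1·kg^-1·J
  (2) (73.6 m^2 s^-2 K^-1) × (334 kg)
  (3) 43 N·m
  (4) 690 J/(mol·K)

(2)

Reference: kg·m²·s⁻²·K⁻¹.
Each option:
  (1) J·kg⁻¹·K⁻¹ = N·m·kg⁻¹·K⁻¹ = m²·s⁻²·K⁻¹
  (2) [m²·s⁻²·K⁻¹] · [kg] = kg·m²·s⁻²·K⁻¹  ← same
  (3) N·m = kg·m·s⁻²·m = kg·m²·s⁻²
  (4) J·mol⁻¹·K⁻¹ = N·m·mol⁻¹·K⁻¹ = kg·m²·s⁻²·K⁻¹·mol⁻¹
Only (2) matches kg·m²·s⁻²·K⁻¹.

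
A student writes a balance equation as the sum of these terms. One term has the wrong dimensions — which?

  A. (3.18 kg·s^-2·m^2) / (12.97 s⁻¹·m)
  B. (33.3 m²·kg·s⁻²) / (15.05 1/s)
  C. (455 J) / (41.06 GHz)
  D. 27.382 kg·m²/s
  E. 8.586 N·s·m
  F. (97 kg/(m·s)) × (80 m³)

A.

Expand each in SI base units:
  A. [kg·m²·s⁻²] / [m·s⁻¹] = kg·m·s⁻¹
  B. [kg·m²·s⁻²] / [s⁻¹] = kg·m²·s⁻¹
  C. [kg·m²·s⁻²] / [s⁻¹] = kg·m²·s⁻¹
  D. kg·m²·s⁻¹
  E. N·m·s = kg·m·s⁻²·m·s = kg·m²·s⁻¹
  F. [kg·m⁻¹·s⁻¹] · [m³] = kg·m²·s⁻¹
All reduce to kg·m²·s⁻¹ except A., which is kg·m·s⁻¹.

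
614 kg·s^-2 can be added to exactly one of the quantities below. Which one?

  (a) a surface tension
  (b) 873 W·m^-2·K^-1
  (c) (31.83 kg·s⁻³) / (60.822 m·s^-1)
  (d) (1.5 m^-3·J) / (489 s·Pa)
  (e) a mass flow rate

Reference: kg·s⁻².
Each option:
  (a) [surface tension] = kg·s⁻²  ← same
  (b) W·m⁻²·K⁻¹ = J·s⁻¹·m⁻²·K⁻¹ = kg·s⁻³·K⁻¹
  (c) [kg·s⁻³] / [m·s⁻¹] = kg·m⁻¹·s⁻²
  (d) [kg·m⁻¹·s⁻²] / [kg·m⁻¹·s⁻¹] = s⁻¹
  (e) [mass flow rate] = kg·s⁻¹
Only (a) matches kg·s⁻².

(a)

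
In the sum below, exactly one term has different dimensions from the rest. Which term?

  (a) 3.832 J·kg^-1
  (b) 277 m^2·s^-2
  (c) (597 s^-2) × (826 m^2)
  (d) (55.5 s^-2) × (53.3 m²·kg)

In SI base units:
  (a) J·kg⁻¹ = N·m·kg⁻¹ = m²·s⁻²
  (b) m²·s⁻²
  (c) [s⁻²] · [m²] = m²·s⁻²
  (d) [s⁻²] · [kg·m²] = kg·m²·s⁻²
All reduce to m²·s⁻² except (d), which is kg·m²·s⁻².

(d)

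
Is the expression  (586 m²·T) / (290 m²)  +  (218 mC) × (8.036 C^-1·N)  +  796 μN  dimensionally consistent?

Expand each in SI base units:
  (586 m²·T) / (290 m²):  [kg·m²·s⁻²·A⁻¹] / [m²] = kg·s⁻²·A⁻¹
  (218 mC) × (8.036 C^-1·N):  [s·A] · [kg·m·s⁻³·A⁻¹] = kg·m·s⁻²
  796 μN:  N = kg·m·s⁻²
The terms do not share a single dimension (kg·m·s⁻² vs kg·s⁻²·A⁻¹).

No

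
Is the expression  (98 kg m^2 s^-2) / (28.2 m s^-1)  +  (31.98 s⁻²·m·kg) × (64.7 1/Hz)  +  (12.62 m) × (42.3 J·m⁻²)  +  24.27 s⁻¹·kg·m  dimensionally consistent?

Work out the base dimensions of each:
  (98 kg m^2 s^-2) / (28.2 m s^-1):  [kg·m²·s⁻²] / [m·s⁻¹] = kg·m·s⁻¹
  (31.98 s⁻²·m·kg) × (64.7 1/Hz):  [kg·m·s⁻²] · [s] = kg·m·s⁻¹
  (12.62 m) × (42.3 J·m⁻²):  [m] · [kg·s⁻²] = kg·m·s⁻²
  24.27 s⁻¹·kg·m:  kg·m·s⁻¹
The terms do not share a single dimension (kg·m·s⁻² vs kg·m·s⁻¹).

No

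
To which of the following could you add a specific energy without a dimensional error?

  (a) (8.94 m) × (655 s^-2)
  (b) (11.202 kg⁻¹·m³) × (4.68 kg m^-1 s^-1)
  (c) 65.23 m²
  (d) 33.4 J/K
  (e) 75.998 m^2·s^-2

(e)

Reference: [specific energy] = m²·s⁻².
Each option:
  (a) [m] · [s⁻²] = m·s⁻²
  (b) [kg⁻¹·m³] · [kg·m⁻¹·s⁻¹] = m²·s⁻¹
  (c) m²
  (d) J·K⁻¹ = N·m·K⁻¹ = kg·m²·s⁻²·K⁻¹
  (e) m²·s⁻²  ← same
Only (e) matches m²·s⁻².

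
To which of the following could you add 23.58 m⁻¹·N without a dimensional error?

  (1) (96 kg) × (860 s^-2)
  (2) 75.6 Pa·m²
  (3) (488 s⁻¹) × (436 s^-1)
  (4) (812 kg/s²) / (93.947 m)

Reference: N·m⁻¹ = kg·m·s⁻²·m⁻¹ = kg·s⁻².
Each option:
  (1) [kg] · [s⁻²] = kg·s⁻²  ← same
  (2) Pa·m² = N·m⁻²·m² = kg·m·s⁻²
  (3) [s⁻¹] · [s⁻¹] = s⁻²
  (4) [kg·s⁻²] / [m] = kg·m⁻¹·s⁻²
Only (1) matches kg·s⁻².

(1)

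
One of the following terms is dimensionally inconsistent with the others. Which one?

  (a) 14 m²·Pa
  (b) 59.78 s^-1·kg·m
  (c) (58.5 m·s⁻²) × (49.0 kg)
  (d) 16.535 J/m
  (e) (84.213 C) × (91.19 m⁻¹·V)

Work out the base dimensions of each:
  (a) Pa·m² = N·m⁻²·m² = kg·m·s⁻²
  (b) kg·m·s⁻¹
  (c) [m·s⁻²] · [kg] = kg·m·s⁻²
  (d) J·m⁻¹ = N·m·m⁻¹ = kg·m·s⁻²
  (e) [s·A] · [kg·m·s⁻³·A⁻¹] = kg·m·s⁻²
All reduce to kg·m·s⁻² except (b), which is kg·m·s⁻¹.

(b)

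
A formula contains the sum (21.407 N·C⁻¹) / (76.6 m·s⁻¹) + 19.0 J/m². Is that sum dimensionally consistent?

No

Expand each in SI base units:
  (21.407 N·C⁻¹) / (76.6 m·s⁻¹):  [kg·m·s⁻³·A⁻¹] / [m·s⁻¹] = kg·s⁻²·A⁻¹
  19.0 J/m²:  J·m⁻² = N·m·m⁻² = kg·s⁻²
kg·s⁻²·A⁻¹ ≠ kg·s⁻², so they cannot be added.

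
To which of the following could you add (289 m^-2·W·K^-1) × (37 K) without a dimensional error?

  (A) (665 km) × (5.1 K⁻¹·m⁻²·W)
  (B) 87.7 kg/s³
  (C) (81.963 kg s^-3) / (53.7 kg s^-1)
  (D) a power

(B)

Reference: [kg·s⁻³·K⁻¹] · [K] = kg·s⁻³.
Each option:
  (A) [m] · [kg·s⁻³·K⁻¹] = kg·m·s⁻³·K⁻¹
  (B) kg·s⁻³  ← same
  (C) [kg·s⁻³] / [kg·s⁻¹] = s⁻²
  (D) [power] = kg·m²·s⁻³
Only (B) matches kg·s⁻³.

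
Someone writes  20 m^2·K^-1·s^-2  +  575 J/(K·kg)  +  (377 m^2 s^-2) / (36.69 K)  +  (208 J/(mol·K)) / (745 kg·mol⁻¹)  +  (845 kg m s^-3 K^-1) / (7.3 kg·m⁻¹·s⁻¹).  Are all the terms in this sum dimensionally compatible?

Yes

Reduce each to base SI dimensions:
  20 m^2·K^-1·s^-2:  m²·s⁻²·K⁻¹
  575 J/(K·kg):  J·kg⁻¹·K⁻¹ = N·m·kg⁻¹·K⁻¹ = m²·s⁻²·K⁻¹
  (377 m^2 s^-2) / (36.69 K):  [m²·s⁻²] / [K] = m²·s⁻²·K⁻¹
  (208 J/(mol·K)) / (745 kg·mol⁻¹):  [kg·m²·s⁻²·K⁻¹·mol⁻¹] / [kg·mol⁻¹] = m²·s⁻²·K⁻¹
  (845 kg m s^-3 K^-1) / (7.3 kg·m⁻¹·s⁻¹):  [kg·m·s⁻³·K⁻¹] / [kg·m⁻¹·s⁻¹] = m²·s⁻²·K⁻¹
Every term reduces to m²·s⁻²·K⁻¹.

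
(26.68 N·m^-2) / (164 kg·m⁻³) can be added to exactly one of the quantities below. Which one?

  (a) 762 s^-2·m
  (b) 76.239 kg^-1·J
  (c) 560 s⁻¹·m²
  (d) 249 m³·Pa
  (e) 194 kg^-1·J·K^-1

Reference: [kg·m⁻¹·s⁻²] / [kg·m⁻³] = m²·s⁻².
Each option:
  (a) m·s⁻²
  (b) J·kg⁻¹ = N·m·kg⁻¹ = m²·s⁻²  ← same
  (c) m²·s⁻¹
  (d) Pa·m³ = N·m⁻²·m³ = kg·m²·s⁻²
  (e) J·kg⁻¹·K⁻¹ = N·m·kg⁻¹·K⁻¹ = m²·s⁻²·K⁻¹
Only (b) matches m²·s⁻².

(b)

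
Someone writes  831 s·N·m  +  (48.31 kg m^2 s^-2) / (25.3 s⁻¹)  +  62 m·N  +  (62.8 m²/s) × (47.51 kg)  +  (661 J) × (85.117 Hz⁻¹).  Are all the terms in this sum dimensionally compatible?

Dimensions:
  831 s·N·m:  N·m·s = kg·m·s⁻²·m·s = kg·m²·s⁻¹
  (48.31 kg m^2 s^-2) / (25.3 s⁻¹):  [kg·m²·s⁻²] / [s⁻¹] = kg·m²·s⁻¹
  62 m·N:  N·m = kg·m·s⁻²·m = kg·m²·s⁻²
  (62.8 m²/s) × (47.51 kg):  [m²·s⁻¹] · [kg] = kg·m²·s⁻¹
  (661 J) × (85.117 Hz⁻¹):  [kg·m²·s⁻²] · [s] = kg·m²·s⁻¹
The terms do not share a single dimension (kg·m²·s⁻² vs kg·m²·s⁻¹).

No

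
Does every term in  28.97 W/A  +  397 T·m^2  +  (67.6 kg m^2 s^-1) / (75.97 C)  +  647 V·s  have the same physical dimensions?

No

Expand each in SI base units:
  28.97 W/A:  W·A⁻¹ = J·s⁻¹·A⁻¹ = kg·m²·s⁻³·A⁻¹
  397 T·m^2:  T·m² = Wb·m⁻²·m² = kg·m²·s⁻²·A⁻¹
  (67.6 kg m^2 s^-1) / (75.97 C):  [kg·m²·s⁻¹] / [s·A] = kg·m²·s⁻²·A⁻¹
  647 V·s:  V·s = J·C⁻¹·s = kg·m²·s⁻²·A⁻¹
The terms do not share a single dimension (kg·m²·s⁻²·A⁻¹ vs kg·m²·s⁻³·A⁻¹).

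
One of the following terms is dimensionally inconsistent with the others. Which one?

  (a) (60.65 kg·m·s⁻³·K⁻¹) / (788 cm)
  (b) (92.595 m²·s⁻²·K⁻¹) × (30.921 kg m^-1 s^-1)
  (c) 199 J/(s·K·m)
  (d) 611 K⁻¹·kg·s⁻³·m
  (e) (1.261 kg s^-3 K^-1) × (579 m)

(a)

Expand each in SI base units:
  (a) [kg·m·s⁻³·K⁻¹] / [m] = kg·s⁻³·K⁻¹
  (b) [m²·s⁻²·K⁻¹] · [kg·m⁻¹·s⁻¹] = kg·m·s⁻³·K⁻¹
  (c) J·s⁻¹·m⁻¹·K⁻¹ = N·m·s⁻¹·m⁻¹·K⁻¹ = kg·m·s⁻³·K⁻¹
  (d) kg·m·s⁻³·K⁻¹
  (e) [kg·s⁻³·K⁻¹] · [m] = kg·m·s⁻³·K⁻¹
All reduce to kg·m·s⁻³·K⁻¹ except (a), which is kg·s⁻³·K⁻¹.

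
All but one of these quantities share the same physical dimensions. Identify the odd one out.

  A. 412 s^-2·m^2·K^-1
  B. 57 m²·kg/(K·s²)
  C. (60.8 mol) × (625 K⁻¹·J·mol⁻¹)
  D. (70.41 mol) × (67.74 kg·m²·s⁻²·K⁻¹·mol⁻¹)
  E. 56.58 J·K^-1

Reduce each to base SI dimensions:
  A. m²·s⁻²·K⁻¹
  B. kg·m²·s⁻²·K⁻¹
  C. [mol] · [kg·m²·s⁻²·K⁻¹·mol⁻¹] = kg·m²·s⁻²·K⁻¹
  D. [mol] · [kg·m²·s⁻²·K⁻¹·mol⁻¹] = kg·m²·s⁻²·K⁻¹
  E. J·K⁻¹ = N·m·K⁻¹ = kg·m²·s⁻²·K⁻¹
All reduce to kg·m²·s⁻²·K⁻¹ except A., which is m²·s⁻²·K⁻¹.

A.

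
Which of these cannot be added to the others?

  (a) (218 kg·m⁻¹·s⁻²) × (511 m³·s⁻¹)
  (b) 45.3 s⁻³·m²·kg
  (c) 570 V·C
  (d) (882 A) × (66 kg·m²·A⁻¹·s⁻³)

(c)

In SI base units:
  (a) [kg·m⁻¹·s⁻²] · [m³·s⁻¹] = kg·m²·s⁻³
  (b) kg·m²·s⁻³
  (c) C·V = s·A·J·C⁻¹ = kg·m²·s⁻²
  (d) [A] · [kg·m²·s⁻³·A⁻¹] = kg·m²·s⁻³
All reduce to kg·m²·s⁻³ except (c), which is kg·m²·s⁻².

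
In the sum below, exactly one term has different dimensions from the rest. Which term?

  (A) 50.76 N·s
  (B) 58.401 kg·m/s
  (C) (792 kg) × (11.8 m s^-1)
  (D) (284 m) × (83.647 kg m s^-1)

Reduce each to base SI dimensions:
  (A) N·s = kg·m·s⁻²·s = kg·m·s⁻¹
  (B) kg·m·s⁻¹
  (C) [kg] · [m·s⁻¹] = kg·m·s⁻¹
  (D) [m] · [kg·m·s⁻¹] = kg·m²·s⁻¹
All reduce to kg·m·s⁻¹ except (D), which is kg·m²·s⁻¹.

(D)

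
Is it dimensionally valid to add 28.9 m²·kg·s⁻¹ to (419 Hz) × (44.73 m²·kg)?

In SI base units:
  28.9 m²·kg·s⁻¹:  kg·m²·s⁻¹
  (419 Hz) × (44.73 m²·kg):  [s⁻¹] · [kg·m²] = kg·m²·s⁻¹
Both are kg·m²·s⁻¹, so they have the same dimensions and can be added.

Yes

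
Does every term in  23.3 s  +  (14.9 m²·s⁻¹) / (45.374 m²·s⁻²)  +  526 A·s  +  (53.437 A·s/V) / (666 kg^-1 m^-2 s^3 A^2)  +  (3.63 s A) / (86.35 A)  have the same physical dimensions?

No

Expand each in SI base units:
  23.3 s:  s
  (14.9 m²·s⁻¹) / (45.374 m²·s⁻²):  [m²·s⁻¹] / [m²·s⁻²] = s
  526 A·s:  A·s = s·A
  (53.437 A·s/V) / (666 kg^-1 m^-2 s^3 A^2):  [kg⁻¹·m⁻²·s⁴·A²] / [kg⁻¹·m⁻²·s³·A²] = s
  (3.63 s A) / (86.35 A):  [s·A] / [A] = s
The terms do not share a single dimension (s vs s·A).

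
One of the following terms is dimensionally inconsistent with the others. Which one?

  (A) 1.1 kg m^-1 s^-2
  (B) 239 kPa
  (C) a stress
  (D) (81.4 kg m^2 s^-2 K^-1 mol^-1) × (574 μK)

Reduce each to base SI dimensions:
  (A) kg·m⁻¹·s⁻²
  (B) Pa = N·m⁻² = kg·m⁻¹·s⁻²
  (C) [stress] = kg·m⁻¹·s⁻²
  (D) [kg·m²·s⁻²·K⁻¹·mol⁻¹] · [K] = kg·m²·s⁻²·mol⁻¹
All reduce to kg·m⁻¹·s⁻² except (D), which is kg·m²·s⁻²·mol⁻¹.

(D)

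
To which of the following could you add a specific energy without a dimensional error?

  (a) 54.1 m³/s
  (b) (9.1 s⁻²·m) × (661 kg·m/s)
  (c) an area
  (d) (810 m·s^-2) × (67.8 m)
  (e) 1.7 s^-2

(d)

Reference: [specific energy] = m²·s⁻².
Each option:
  (a) m³·s⁻¹
  (b) [m·s⁻²] · [kg·m·s⁻¹] = kg·m²·s⁻³
  (c) [area] = m²
  (d) [m·s⁻²] · [m] = m²·s⁻²  ← same
  (e) s⁻²
Only (d) matches m²·s⁻².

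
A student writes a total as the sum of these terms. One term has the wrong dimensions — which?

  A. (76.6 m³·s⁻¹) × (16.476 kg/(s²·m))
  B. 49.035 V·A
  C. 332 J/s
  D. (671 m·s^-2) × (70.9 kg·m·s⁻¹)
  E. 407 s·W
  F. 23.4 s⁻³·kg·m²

E.

In SI base units:
  A. [m³·s⁻¹] · [kg·m⁻¹·s⁻²] = kg·m²·s⁻³
  B. V·A = J·C⁻¹·A = kg·m²·s⁻³
  C. J·s⁻¹ = N·m·s⁻¹ = kg·m²·s⁻³
  D. [m·s⁻²] · [kg·m·s⁻¹] = kg·m²·s⁻³
  E. W·s = J·s⁻¹·s = kg·m²·s⁻²
  F. kg·m²·s⁻³
All reduce to kg·m²·s⁻³ except E., which is kg·m²·s⁻².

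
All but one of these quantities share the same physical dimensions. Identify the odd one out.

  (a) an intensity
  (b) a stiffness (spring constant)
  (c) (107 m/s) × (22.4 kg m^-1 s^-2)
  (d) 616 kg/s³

Reduce each to base SI dimensions:
  (a) [intensity] = kg·s⁻³
  (b) [stiffness (spring constant)] = kg·s⁻²
  (c) [m·s⁻¹] · [kg·m⁻¹·s⁻²] = kg·s⁻³
  (d) kg·s⁻³
All reduce to kg·s⁻³ except (b), which is kg·s⁻².

(b)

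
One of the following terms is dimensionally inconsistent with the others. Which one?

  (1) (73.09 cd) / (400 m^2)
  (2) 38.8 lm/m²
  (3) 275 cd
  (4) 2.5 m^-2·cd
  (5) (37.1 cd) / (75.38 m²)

Expand each in SI base units:
  (1) [cd] / [m²] = m⁻²·cd
  (2) lm·m⁻² = cd·m⁻² = m⁻²·cd
  (3) cd
  (4) cd·m⁻² = m⁻²·cd
  (5) [cd] / [m²] = m⁻²·cd
All reduce to m⁻²·cd except (3), which is cd.

(3)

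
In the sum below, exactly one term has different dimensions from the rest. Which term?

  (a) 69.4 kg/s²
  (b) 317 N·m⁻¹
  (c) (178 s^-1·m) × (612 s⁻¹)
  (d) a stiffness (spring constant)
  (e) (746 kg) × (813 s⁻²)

(c)

Dimensions:
  (a) kg·s⁻²
  (b) N·m⁻¹ = kg·m·s⁻²·m⁻¹ = kg·s⁻²
  (c) [m·s⁻¹] · [s⁻¹] = m·s⁻²
  (d) [stiffness (spring constant)] = kg·s⁻²
  (e) [kg] · [s⁻²] = kg·s⁻²
All reduce to kg·s⁻² except (c), which is m·s⁻².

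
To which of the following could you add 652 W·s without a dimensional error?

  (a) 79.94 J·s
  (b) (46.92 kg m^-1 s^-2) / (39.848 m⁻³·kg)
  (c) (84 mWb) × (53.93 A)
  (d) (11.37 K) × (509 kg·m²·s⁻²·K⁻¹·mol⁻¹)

Reference: W·s = J·s⁻¹·s = kg·m²·s⁻².
Each option:
  (a) J·s = N·m·s = kg·m²·s⁻¹
  (b) [kg·m⁻¹·s⁻²] / [kg·m⁻³] = m²·s⁻²
  (c) [kg·m²·s⁻²·A⁻¹] · [A] = kg·m²·s⁻²  ← same
  (d) [K] · [kg·m²·s⁻²·K⁻¹·mol⁻¹] = kg·m²·s⁻²·mol⁻¹
Only (c) matches kg·m²·s⁻².

(c)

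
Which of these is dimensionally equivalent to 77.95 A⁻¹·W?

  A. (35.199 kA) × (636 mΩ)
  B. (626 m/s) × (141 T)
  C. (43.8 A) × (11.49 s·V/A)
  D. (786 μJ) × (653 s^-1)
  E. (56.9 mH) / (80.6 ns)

A.

Reference: W·A⁻¹ = J·s⁻¹·A⁻¹ = kg·m²·s⁻³·A⁻¹.
Each option:
  A. [A] · [kg·m²·s⁻³·A⁻²] = kg·m²·s⁻³·A⁻¹  ← same
  B. [m·s⁻¹] · [kg·s⁻²·A⁻¹] = kg·m·s⁻³·A⁻¹
  C. [A] · [kg·m²·s⁻²·A⁻²] = kg·m²·s⁻²·A⁻¹
  D. [kg·m²·s⁻²] · [s⁻¹] = kg·m²·s⁻³
  E. [kg·m²·s⁻²·A⁻²] / [s] = kg·m²·s⁻³·A⁻²
Only A. matches kg·m²·s⁻³·A⁻¹.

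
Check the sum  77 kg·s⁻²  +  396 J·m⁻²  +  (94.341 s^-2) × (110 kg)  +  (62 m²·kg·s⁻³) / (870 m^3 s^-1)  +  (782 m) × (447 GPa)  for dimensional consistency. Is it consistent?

No

Dimensions:
  77 kg·s⁻²:  kg·s⁻²
  396 J·m⁻²:  J·m⁻² = N·m·m⁻² = kg·s⁻²
  (94.341 s^-2) × (110 kg):  [s⁻²] · [kg] = kg·s⁻²
  (62 m²·kg·s⁻³) / (870 m^3 s^-1):  [kg·m²·s⁻³] / [m³·s⁻¹] = kg·m⁻¹·s⁻²
  (782 m) × (447 GPa):  [m] · [kg·m⁻¹·s⁻²] = kg·s⁻²
The terms do not share a single dimension (kg·m⁻¹·s⁻² vs kg·s⁻²).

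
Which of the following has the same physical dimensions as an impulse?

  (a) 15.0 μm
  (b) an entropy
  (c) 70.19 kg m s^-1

Reference: [impulse] = kg·m·s⁻¹.
Each option:
  (a) m
  (b) [entropy] = kg·m²·s⁻²·K⁻¹
  (c) kg·m·s⁻¹  ← same
Only (c) matches kg·m·s⁻¹.

(c)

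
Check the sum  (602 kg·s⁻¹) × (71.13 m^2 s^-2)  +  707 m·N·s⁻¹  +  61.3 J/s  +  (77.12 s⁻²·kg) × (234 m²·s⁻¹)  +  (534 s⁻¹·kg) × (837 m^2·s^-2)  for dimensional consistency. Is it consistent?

Expand each in SI base units:
  (602 kg·s⁻¹) × (71.13 m^2 s^-2):  [kg·s⁻¹] · [m²·s⁻²] = kg·m²·s⁻³
  707 m·N·s⁻¹:  N·m·s⁻¹ = kg·m·s⁻²·m·s⁻¹ = kg·m²·s⁻³
  61.3 J/s:  J·s⁻¹ = N·m·s⁻¹ = kg·m²·s⁻³
  (77.12 s⁻²·kg) × (234 m²·s⁻¹):  [kg·s⁻²] · [m²·s⁻¹] = kg·m²·s⁻³
  (534 s⁻¹·kg) × (837 m^2·s^-2):  [kg·s⁻¹] · [m²·s⁻²] = kg·m²·s⁻³
Every term reduces to kg·m²·s⁻³.

Yes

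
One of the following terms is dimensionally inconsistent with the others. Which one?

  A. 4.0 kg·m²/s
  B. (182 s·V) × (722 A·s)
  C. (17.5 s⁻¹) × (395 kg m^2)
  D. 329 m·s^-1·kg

Reduce each to base SI dimensions:
  A. kg·m²·s⁻¹
  B. [kg·m²·s⁻²·A⁻¹] · [s·A] = kg·m²·s⁻¹
  C. [s⁻¹] · [kg·m²] = kg·m²·s⁻¹
  D. kg·m·s⁻¹
All reduce to kg·m²·s⁻¹ except D., which is kg·m·s⁻¹.

D.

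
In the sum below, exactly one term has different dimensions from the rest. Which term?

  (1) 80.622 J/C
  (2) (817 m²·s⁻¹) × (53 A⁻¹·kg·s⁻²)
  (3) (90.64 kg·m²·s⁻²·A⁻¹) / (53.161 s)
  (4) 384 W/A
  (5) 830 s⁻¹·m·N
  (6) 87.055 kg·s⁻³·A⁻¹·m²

(5)

Expand each in SI base units:
  (1) J·C⁻¹ = N·m·(s·A)⁻¹ = kg·m²·s⁻³·A⁻¹
  (2) [m²·s⁻¹] · [kg·s⁻²·A⁻¹] = kg·m²·s⁻³·A⁻¹
  (3) [kg·m²·s⁻²·A⁻¹] / [s] = kg·m²·s⁻³·A⁻¹
  (4) W·A⁻¹ = J·s⁻¹·A⁻¹ = kg·m²·s⁻³·A⁻¹
  (5) N·m·s⁻¹ = kg·m·s⁻²·m·s⁻¹ = kg·m²·s⁻³
  (6) kg·m²·s⁻³·A⁻¹
All reduce to kg·m²·s⁻³·A⁻¹ except (5), which is kg·m²·s⁻³.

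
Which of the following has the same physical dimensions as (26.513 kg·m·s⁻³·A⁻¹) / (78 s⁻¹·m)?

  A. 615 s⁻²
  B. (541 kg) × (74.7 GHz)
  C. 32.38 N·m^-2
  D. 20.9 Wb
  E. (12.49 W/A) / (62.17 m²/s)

Reference: [kg·m·s⁻³·A⁻¹] / [m·s⁻¹] = kg·s⁻²·A⁻¹.
Each option:
  A. s⁻²
  B. [kg] · [s⁻¹] = kg·s⁻¹
  C. N·m⁻² = kg·m·s⁻²·m⁻² = kg·m⁻¹·s⁻²
  D. Wb = V·s = kg·m²·s⁻²·A⁻¹
  E. [kg·m²·s⁻³·A⁻¹] / [m²·s⁻¹] = kg·s⁻²·A⁻¹  ← same
Only E. matches kg·s⁻²·A⁻¹.

E.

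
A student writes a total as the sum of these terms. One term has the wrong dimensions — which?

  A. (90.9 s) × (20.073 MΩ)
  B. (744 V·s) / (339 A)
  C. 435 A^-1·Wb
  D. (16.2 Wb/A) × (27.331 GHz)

Reduce each to base SI dimensions:
  A. [s] · [kg·m²·s⁻³·A⁻²] = kg·m²·s⁻²·A⁻²
  B. [kg·m²·s⁻²·A⁻¹] / [A] = kg·m²·s⁻²·A⁻²
  C. Wb·A⁻¹ = V·s·A⁻¹ = kg·m²·s⁻²·A⁻²
  D. [kg·m²·s⁻²·A⁻²] · [s⁻¹] = kg·m²·s⁻³·A⁻²
All reduce to kg·m²·s⁻²·A⁻² except D., which is kg·m²·s⁻³·A⁻².

D.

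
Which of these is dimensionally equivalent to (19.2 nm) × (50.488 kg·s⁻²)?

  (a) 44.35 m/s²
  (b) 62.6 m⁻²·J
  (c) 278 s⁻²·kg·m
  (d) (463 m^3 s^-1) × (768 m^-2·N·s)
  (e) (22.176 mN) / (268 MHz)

(c)

Reference: [m] · [kg·s⁻²] = kg·m·s⁻².
Each option:
  (a) m·s⁻²
  (b) J·m⁻² = N·m·m⁻² = kg·s⁻²
  (c) kg·m·s⁻²  ← same
  (d) [m³·s⁻¹] · [kg·m⁻¹·s⁻¹] = kg·m²·s⁻²
  (e) [kg·m·s⁻²] / [s⁻¹] = kg·m·s⁻¹
Only (c) matches kg·m·s⁻².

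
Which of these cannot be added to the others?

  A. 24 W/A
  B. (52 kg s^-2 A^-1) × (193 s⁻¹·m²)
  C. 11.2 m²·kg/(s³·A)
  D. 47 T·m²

D.

Expand each in SI base units:
  A. W·A⁻¹ = J·s⁻¹·A⁻¹ = kg·m²·s⁻³·A⁻¹
  B. [kg·s⁻²·A⁻¹] · [m²·s⁻¹] = kg·m²·s⁻³·A⁻¹
  C. kg·m²·s⁻³·A⁻¹
  D. T·m² = Wb·m⁻²·m² = kg·m²·s⁻²·A⁻¹
All reduce to kg·m²·s⁻³·A⁻¹ except D., which is kg·m²·s⁻²·A⁻¹.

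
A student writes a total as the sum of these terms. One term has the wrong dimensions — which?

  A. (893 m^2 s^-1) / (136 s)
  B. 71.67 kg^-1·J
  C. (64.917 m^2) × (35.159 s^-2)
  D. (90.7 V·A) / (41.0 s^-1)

D.

Work out the base dimensions of each:
  A. [m²·s⁻¹] / [s] = m²·s⁻²
  B. J·kg⁻¹ = N·m·kg⁻¹ = m²·s⁻²
  C. [m²] · [s⁻²] = m²·s⁻²
  D. [kg·m²·s⁻³] / [s⁻¹] = kg·m²·s⁻²
All reduce to m²·s⁻² except D., which is kg·m²·s⁻².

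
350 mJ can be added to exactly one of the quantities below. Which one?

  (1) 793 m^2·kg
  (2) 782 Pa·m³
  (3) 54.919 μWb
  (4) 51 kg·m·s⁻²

Reference: J = N·m = kg·m²·s⁻².
Each option:
  (1) kg·m²
  (2) Pa·m³ = N·m⁻²·m³ = kg·m²·s⁻²  ← same
  (3) Wb = V·s = kg·m²·s⁻²·A⁻¹
  (4) kg·m·s⁻²
Only (2) matches kg·m²·s⁻².

(2)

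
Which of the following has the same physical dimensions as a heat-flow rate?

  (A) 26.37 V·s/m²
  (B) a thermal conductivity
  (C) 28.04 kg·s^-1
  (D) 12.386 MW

Reference: [heat-flow rate] = kg·m²·s⁻³.
Each option:
  (A) V·s·m⁻² = J·C⁻¹·s·m⁻² = kg·s⁻²·A⁻¹
  (B) [thermal conductivity] = kg·m·s⁻³·K⁻¹
  (C) kg·s⁻¹
  (D) W = J·s⁻¹ = kg·m²·s⁻³  ← same
Only (D) matches kg·m²·s⁻³.

(D)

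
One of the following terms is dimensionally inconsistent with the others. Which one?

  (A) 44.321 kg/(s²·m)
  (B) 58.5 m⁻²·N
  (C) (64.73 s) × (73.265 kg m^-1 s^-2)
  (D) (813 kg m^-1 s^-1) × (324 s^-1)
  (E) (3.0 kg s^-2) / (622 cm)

(C)

Expand each in SI base units:
  (A) kg·m⁻¹·s⁻²
  (B) N·m⁻² = kg·m·s⁻²·m⁻² = kg·m⁻¹·s⁻²
  (C) [s] · [kg·m⁻¹·s⁻²] = kg·m⁻¹·s⁻¹
  (D) [kg·m⁻¹·s⁻¹] · [s⁻¹] = kg·m⁻¹·s⁻²
  (E) [kg·s⁻²] / [m] = kg·m⁻¹·s⁻²
All reduce to kg·m⁻¹·s⁻² except (C), which is kg·m⁻¹·s⁻¹.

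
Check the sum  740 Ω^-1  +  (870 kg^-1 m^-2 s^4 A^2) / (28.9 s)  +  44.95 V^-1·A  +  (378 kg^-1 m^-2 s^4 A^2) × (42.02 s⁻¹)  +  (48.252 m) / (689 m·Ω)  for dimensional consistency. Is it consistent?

Yes

Expand each in SI base units:
  740 Ω^-1:  Ω⁻¹ = (V·A⁻¹)⁻¹ = kg⁻¹·m⁻²·s³·A²
  (870 kg^-1 m^-2 s^4 A^2) / (28.9 s):  [kg⁻¹·m⁻²·s⁴·A²] / [s] = kg⁻¹·m⁻²·s³·A²
  44.95 V^-1·A:  A·V⁻¹ = A·(J·C⁻¹)⁻¹ = kg⁻¹·m⁻²·s³·A²
  (378 kg^-1 m^-2 s^4 A^2) × (42.02 s⁻¹):  [kg⁻¹·m⁻²·s⁴·A²] · [s⁻¹] = kg⁻¹·m⁻²·s³·A²
  (48.252 m) / (689 m·Ω):  [m] / [kg·m³·s⁻³·A⁻²] = kg⁻¹·m⁻²·s³·A²
Every term reduces to kg⁻¹·m⁻²·s³·A².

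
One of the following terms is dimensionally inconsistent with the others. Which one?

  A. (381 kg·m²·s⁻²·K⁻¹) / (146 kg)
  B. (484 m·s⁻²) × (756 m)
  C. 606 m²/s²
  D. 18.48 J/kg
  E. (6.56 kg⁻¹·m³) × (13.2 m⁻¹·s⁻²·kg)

A.

In SI base units:
  A. [kg·m²·s⁻²·K⁻¹] / [kg] = m²·s⁻²·K⁻¹
  B. [m·s⁻²] · [m] = m²·s⁻²
  C. m²·s⁻²
  D. J·kg⁻¹ = N·m·kg⁻¹ = m²·s⁻²
  E. [kg⁻¹·m³] · [kg·m⁻¹·s⁻²] = m²·s⁻²
All reduce to m²·s⁻² except A., which is m²·s⁻²·K⁻¹.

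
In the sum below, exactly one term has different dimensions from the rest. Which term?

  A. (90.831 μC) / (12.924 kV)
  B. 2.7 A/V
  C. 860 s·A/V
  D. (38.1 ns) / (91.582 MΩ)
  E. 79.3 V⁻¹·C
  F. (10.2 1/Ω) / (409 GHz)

B.

Dimensions:
  A. [s·A] / [kg·m²·s⁻³·A⁻¹] = kg⁻¹·m⁻²·s⁴·A²
  B. A·V⁻¹ = A·(J·C⁻¹)⁻¹ = kg⁻¹·m⁻²·s³·A²
  C. A·s·V⁻¹ = A·s·(J·C⁻¹)⁻¹ = kg⁻¹·m⁻²·s⁴·A²
  D. [s] / [kg·m²·s⁻³·A⁻²] = kg⁻¹·m⁻²·s⁴·A²
  E. C·V⁻¹ = s·A·(J·C⁻¹)⁻¹ = kg⁻¹·m⁻²·s⁴·A²
  F. [kg⁻¹·m⁻²·s³·A²] / [s⁻¹] = kg⁻¹·m⁻²·s⁴·A²
All reduce to kg⁻¹·m⁻²·s⁴·A² except B., which is kg⁻¹·m⁻²·s³·A².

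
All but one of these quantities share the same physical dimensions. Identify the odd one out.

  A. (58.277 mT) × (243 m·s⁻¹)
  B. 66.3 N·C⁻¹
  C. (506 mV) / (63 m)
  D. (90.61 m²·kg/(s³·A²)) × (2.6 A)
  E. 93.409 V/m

Expand each in SI base units:
  A. [kg·s⁻²·A⁻¹] · [m·s⁻¹] = kg·m·s⁻³·A⁻¹
  B. N·C⁻¹ = kg·m·s⁻²·(s·A)⁻¹ = kg·m·s⁻³·A⁻¹
  C. [kg·m²·s⁻³·A⁻¹] / [m] = kg·m·s⁻³·A⁻¹
  D. [kg·m²·s⁻³·A⁻²] · [A] = kg·m²·s⁻³·A⁻¹
  E. V·m⁻¹ = J·C⁻¹·m⁻¹ = kg·m·s⁻³·A⁻¹
All reduce to kg·m·s⁻³·A⁻¹ except D., which is kg·m²·s⁻³·A⁻¹.

D.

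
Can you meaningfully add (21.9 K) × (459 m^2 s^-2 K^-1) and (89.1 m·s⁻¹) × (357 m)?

Expand each in SI base units:
  (21.9 K) × (459 m^2 s^-2 K^-1):  [K] · [m²·s⁻²·K⁻¹] = m²·s⁻²
  (89.1 m·s⁻¹) × (357 m):  [m·s⁻¹] · [m] = m²·s⁻¹
m²·s⁻² ≠ m²·s⁻¹, so they cannot be added.

No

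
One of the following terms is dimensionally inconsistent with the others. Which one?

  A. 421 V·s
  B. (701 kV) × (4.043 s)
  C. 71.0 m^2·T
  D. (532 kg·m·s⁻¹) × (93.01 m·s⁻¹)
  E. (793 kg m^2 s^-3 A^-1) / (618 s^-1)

D.

Expand each in SI base units:
  A. V·s = J·C⁻¹·s = kg·m²·s⁻²·A⁻¹
  B. [kg·m²·s⁻³·A⁻¹] · [s] = kg·m²·s⁻²·A⁻¹
  C. T·m² = Wb·m⁻²·m² = kg·m²·s⁻²·A⁻¹
  D. [kg·m·s⁻¹] · [m·s⁻¹] = kg·m²·s⁻²
  E. [kg·m²·s⁻³·A⁻¹] / [s⁻¹] = kg·m²·s⁻²·A⁻¹
All reduce to kg·m²·s⁻²·A⁻¹ except D., which is kg·m²·s⁻².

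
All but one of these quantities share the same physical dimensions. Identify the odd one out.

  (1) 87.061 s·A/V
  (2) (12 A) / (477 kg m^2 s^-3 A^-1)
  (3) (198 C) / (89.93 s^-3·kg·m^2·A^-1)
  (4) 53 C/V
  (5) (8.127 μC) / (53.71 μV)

(2)

In SI base units:
  (1) A·s·V⁻¹ = A·s·(J·C⁻¹)⁻¹ = kg⁻¹·m⁻²·s⁴·A²
  (2) [A] / [kg·m²·s⁻³·A⁻¹] = kg⁻¹·m⁻²·s³·A²
  (3) [s·A] / [kg·m²·s⁻³·A⁻¹] = kg⁻¹·m⁻²·s⁴·A²
  (4) C·V⁻¹ = s·A·(J·C⁻¹)⁻¹ = kg⁻¹·m⁻²·s⁴·A²
  (5) [s·A] / [kg·m²·s⁻³·A⁻¹] = kg⁻¹·m⁻²·s⁴·A²
All reduce to kg⁻¹·m⁻²·s⁴·A² except (2), which is kg⁻¹·m⁻²·s³·A².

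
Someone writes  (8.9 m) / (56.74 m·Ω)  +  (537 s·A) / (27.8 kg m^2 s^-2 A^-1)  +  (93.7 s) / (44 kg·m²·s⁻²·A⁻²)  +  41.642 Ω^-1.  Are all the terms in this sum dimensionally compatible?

Expand each in SI base units:
  (8.9 m) / (56.74 m·Ω):  [m] / [kg·m³·s⁻³·A⁻²] = kg⁻¹·m⁻²·s³·A²
  (537 s·A) / (27.8 kg m^2 s^-2 A^-1):  [s·A] / [kg·m²·s⁻²·A⁻¹] = kg⁻¹·m⁻²·s³·A²
  (93.7 s) / (44 kg·m²·s⁻²·A⁻²):  [s] / [kg·m²·s⁻²·A⁻²] = kg⁻¹·m⁻²·s³·A²
  41.642 Ω^-1:  Ω⁻¹ = (V·A⁻¹)⁻¹ = kg⁻¹·m⁻²·s³·A²
Every term reduces to kg⁻¹·m⁻²·s³·A².

Yes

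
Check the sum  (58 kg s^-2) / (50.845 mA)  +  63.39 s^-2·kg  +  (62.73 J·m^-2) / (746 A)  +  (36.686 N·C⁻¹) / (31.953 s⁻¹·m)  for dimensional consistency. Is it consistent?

No

In SI base units:
  (58 kg s^-2) / (50.845 mA):  [kg·s⁻²] / [A] = kg·s⁻²·A⁻¹
  63.39 s^-2·kg:  kg·s⁻²
  (62.73 J·m^-2) / (746 A):  [kg·s⁻²] / [A] = kg·s⁻²·A⁻¹
  (36.686 N·C⁻¹) / (31.953 s⁻¹·m):  [kg·m·s⁻³·A⁻¹] / [m·s⁻¹] = kg·s⁻²·A⁻¹
The terms do not share a single dimension (kg·s⁻² vs kg·s⁻²·A⁻¹).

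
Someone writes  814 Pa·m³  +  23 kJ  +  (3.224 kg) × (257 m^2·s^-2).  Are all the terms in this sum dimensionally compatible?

Yes

Expand each in SI base units:
  814 Pa·m³:  Pa·m³ = N·m⁻²·m³ = kg·m²·s⁻²
  23 kJ:  J = N·m = kg·m²·s⁻²
  (3.224 kg) × (257 m^2·s^-2):  [kg] · [m²·s⁻²] = kg·m²·s⁻²
Every term reduces to kg·m²·s⁻².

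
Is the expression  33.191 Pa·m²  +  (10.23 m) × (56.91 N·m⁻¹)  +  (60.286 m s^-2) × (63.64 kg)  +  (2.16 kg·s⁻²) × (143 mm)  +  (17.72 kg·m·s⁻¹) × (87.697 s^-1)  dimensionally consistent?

Yes

Reduce each to base SI dimensions:
  33.191 Pa·m²:  Pa·m² = N·m⁻²·m² = kg·m·s⁻²
  (10.23 m) × (56.91 N·m⁻¹):  [m] · [kg·s⁻²] = kg·m·s⁻²
  (60.286 m s^-2) × (63.64 kg):  [m·s⁻²] · [kg] = kg·m·s⁻²
  (2.16 kg·s⁻²) × (143 mm):  [kg·s⁻²] · [m] = kg·m·s⁻²
  (17.72 kg·m·s⁻¹) × (87.697 s^-1):  [kg·m·s⁻¹] · [s⁻¹] = kg·m·s⁻²
Every term reduces to kg·m·s⁻².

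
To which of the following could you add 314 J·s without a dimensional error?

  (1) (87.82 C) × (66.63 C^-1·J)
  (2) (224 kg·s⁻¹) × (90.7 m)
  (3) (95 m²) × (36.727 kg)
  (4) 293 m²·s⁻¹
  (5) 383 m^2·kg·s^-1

(5)

Reference: J·s = N·m·s = kg·m²·s⁻¹.
Each option:
  (1) [s·A] · [kg·m²·s⁻³·A⁻¹] = kg·m²·s⁻²
  (2) [kg·s⁻¹] · [m] = kg·m·s⁻¹
  (3) [m²] · [kg] = kg·m²
  (4) m²·s⁻¹
  (5) kg·m²·s⁻¹  ← same
Only (5) matches kg·m²·s⁻¹.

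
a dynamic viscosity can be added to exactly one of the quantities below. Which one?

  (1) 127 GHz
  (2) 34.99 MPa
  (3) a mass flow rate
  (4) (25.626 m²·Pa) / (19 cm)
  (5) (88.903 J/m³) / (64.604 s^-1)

(5)

Reference: [dynamic viscosity] = kg·m⁻¹·s⁻¹.
Each option:
  (1) Hz = s⁻¹
  (2) Pa = N·m⁻² = kg·m⁻¹·s⁻²
  (3) [mass flow rate] = kg·s⁻¹
  (4) [kg·m·s⁻²] / [m] = kg·s⁻²
  (5) [kg·m⁻¹·s⁻²] / [s⁻¹] = kg·m⁻¹·s⁻¹  ← same
Only (5) matches kg·m⁻¹·s⁻¹.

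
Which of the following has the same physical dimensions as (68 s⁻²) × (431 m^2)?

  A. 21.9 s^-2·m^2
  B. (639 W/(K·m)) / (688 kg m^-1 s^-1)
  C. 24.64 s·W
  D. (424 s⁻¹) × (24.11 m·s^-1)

A.

Reference: [s⁻²] · [m²] = m²·s⁻².
Each option:
  A. m²·s⁻²  ← same
  B. [kg·m·s⁻³·K⁻¹] / [kg·m⁻¹·s⁻¹] = m²·s⁻²·K⁻¹
  C. W·s = J·s⁻¹·s = kg·m²·s⁻²
  D. [s⁻¹] · [m·s⁻¹] = m·s⁻²
Only A. matches m²·s⁻².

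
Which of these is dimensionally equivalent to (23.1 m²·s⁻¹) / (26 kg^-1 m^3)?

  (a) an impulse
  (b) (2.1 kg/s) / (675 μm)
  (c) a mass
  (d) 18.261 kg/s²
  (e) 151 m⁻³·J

Reference: [m²·s⁻¹] / [kg⁻¹·m³] = kg·m⁻¹·s⁻¹.
Each option:
  (a) [impulse] = kg·m·s⁻¹
  (b) [kg·s⁻¹] / [m] = kg·m⁻¹·s⁻¹  ← same
  (c) [mass] = kg
  (d) kg·s⁻²
  (e) J·m⁻³ = N·m·m⁻³ = kg·m⁻¹·s⁻²
Only (b) matches kg·m⁻¹·s⁻¹.

(b)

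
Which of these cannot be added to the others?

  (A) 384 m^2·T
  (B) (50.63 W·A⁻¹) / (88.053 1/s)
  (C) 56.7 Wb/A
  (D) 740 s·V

(C)

Work out the base dimensions of each:
  (A) T·m² = Wb·m⁻²·m² = kg·m²·s⁻²·A⁻¹
  (B) [kg·m²·s⁻³·A⁻¹] / [s⁻¹] = kg·m²·s⁻²·A⁻¹
  (C) Wb·A⁻¹ = V·s·A⁻¹ = kg·m²·s⁻²·A⁻²
  (D) V·s = J·C⁻¹·s = kg·m²·s⁻²·A⁻¹
All reduce to kg·m²·s⁻²·A⁻¹ except (C), which is kg·m²·s⁻²·A⁻².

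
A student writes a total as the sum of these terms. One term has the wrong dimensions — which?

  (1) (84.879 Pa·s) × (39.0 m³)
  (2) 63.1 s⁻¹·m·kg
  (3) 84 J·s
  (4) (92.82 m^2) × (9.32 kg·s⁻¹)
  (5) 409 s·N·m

(2)

Work out the base dimensions of each:
  (1) [kg·m⁻¹·s⁻¹] · [m³] = kg·m²·s⁻¹
  (2) kg·m·s⁻¹
  (3) J·s = N·m·s = kg·m²·s⁻¹
  (4) [m²] · [kg·s⁻¹] = kg·m²·s⁻¹
  (5) N·m·s = kg·m·s⁻²·m·s = kg·m²·s⁻¹
All reduce to kg·m²·s⁻¹ except (2), which is kg·m·s⁻¹.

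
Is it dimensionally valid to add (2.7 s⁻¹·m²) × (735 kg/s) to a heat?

Work out the base dimensions of each:
  (2.7 s⁻¹·m²) × (735 kg/s):  [m²·s⁻¹] · [kg·s⁻¹] = kg·m²·s⁻²
  a heat:  [heat] = kg·m²·s⁻²
Both are kg·m²·s⁻², so they have the same dimensions and can be added.

Yes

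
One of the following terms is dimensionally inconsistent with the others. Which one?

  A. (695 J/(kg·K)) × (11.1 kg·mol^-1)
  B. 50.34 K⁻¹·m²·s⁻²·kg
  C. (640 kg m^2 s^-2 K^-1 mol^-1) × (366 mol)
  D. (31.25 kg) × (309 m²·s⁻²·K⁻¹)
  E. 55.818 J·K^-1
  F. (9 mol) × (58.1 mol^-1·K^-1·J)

Expand each in SI base units:
  A. [m²·s⁻²·K⁻¹] · [kg·mol⁻¹] = kg·m²·s⁻²·K⁻¹·mol⁻¹
  B. kg·m²·s⁻²·K⁻¹
  C. [kg·m²·s⁻²·K⁻¹·mol⁻¹] · [mol] = kg·m²·s⁻²·K⁻¹
  D. [kg] · [m²·s⁻²·K⁻¹] = kg·m²·s⁻²·K⁻¹
  E. J·K⁻¹ = N·m·K⁻¹ = kg·m²·s⁻²·K⁻¹
  F. [mol] · [kg·m²·s⁻²·K⁻¹·mol⁻¹] = kg·m²·s⁻²·K⁻¹
All reduce to kg·m²·s⁻²·K⁻¹ except A., which is kg·m²·s⁻²·K⁻¹·mol⁻¹.

A.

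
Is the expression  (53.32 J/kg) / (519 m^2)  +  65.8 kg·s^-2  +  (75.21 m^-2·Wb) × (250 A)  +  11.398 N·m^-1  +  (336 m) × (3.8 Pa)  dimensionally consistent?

Work out the base dimensions of each:
  (53.32 J/kg) / (519 m^2):  [m²·s⁻²] / [m²] = s⁻²
  65.8 kg·s^-2:  kg·s⁻²
  (75.21 m^-2·Wb) × (250 A):  [kg·s⁻²·A⁻¹] · [A] = kg·s⁻²
  11.398 N·m^-1:  N·m⁻¹ = kg·m·s⁻²·m⁻¹ = kg·s⁻²
  (336 m) × (3.8 Pa):  [m] · [kg·m⁻¹·s⁻²] = kg·s⁻²
The terms do not share a single dimension (kg·s⁻² vs s⁻²).

No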